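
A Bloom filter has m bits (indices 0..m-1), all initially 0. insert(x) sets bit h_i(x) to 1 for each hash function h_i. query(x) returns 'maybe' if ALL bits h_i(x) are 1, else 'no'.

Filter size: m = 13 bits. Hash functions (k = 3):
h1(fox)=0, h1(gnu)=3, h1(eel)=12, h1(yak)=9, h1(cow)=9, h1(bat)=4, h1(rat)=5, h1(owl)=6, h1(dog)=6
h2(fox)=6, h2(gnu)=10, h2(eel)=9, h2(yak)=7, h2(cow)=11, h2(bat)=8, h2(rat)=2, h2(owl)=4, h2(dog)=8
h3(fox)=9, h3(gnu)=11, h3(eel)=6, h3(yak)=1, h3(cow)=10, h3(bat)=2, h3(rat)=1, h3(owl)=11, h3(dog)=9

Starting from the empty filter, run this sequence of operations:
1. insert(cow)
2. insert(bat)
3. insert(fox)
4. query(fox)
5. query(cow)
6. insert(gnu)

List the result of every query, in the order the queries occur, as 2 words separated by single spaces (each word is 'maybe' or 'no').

Answer: maybe maybe

Derivation:
Start: bits=0000000000000
Op 1: insert cow -> sets bits 9 10 11 -> bits=0000000001110
Op 2: insert bat -> sets bits 2 4 8 -> bits=0010100011110
Op 3: insert fox -> sets bits 0 6 9 -> bits=1010101011110
Op 4: query fox -> checks bit0=1, bit6=1, bit9=1 (all 1) -> maybe
Op 5: query cow -> checks bit9=1, bit10=1, bit11=1 (all 1) -> maybe
Op 6: insert gnu -> sets bits 3 10 11 -> bits=1011101011110
Query results in order: maybe maybe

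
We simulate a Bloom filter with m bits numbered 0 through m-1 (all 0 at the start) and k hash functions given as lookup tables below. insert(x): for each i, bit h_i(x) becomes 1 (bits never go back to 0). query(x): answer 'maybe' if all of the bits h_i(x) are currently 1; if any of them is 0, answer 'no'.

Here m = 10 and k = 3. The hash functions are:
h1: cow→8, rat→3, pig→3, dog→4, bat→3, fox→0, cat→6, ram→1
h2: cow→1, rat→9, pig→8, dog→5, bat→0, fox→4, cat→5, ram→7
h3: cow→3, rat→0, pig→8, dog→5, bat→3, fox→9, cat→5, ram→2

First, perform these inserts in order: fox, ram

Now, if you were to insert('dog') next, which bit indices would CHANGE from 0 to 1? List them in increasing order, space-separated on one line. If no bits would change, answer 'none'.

Start: bits=0000000000
After insert 'fox': sets bits 0 4 9 -> bits=1000100001
After insert 'ram': sets bits 1 2 7 -> bits=1110100101
insert 'dog' would touch bits 4 5; currently bit4=1, bit5=0
Bits that are 0 among those (would change 0->1): 5

Answer: 5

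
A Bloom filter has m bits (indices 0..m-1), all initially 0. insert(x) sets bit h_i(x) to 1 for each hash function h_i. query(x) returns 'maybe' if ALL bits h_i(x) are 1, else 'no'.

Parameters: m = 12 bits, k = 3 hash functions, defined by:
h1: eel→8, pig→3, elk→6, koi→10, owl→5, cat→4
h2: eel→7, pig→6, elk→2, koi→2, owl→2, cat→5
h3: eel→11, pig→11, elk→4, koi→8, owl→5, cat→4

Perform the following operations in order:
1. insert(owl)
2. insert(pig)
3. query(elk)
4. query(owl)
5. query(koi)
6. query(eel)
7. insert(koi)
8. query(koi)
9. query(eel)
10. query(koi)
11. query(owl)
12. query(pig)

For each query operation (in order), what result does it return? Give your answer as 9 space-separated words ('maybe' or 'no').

Answer: no maybe no no maybe no maybe maybe maybe

Derivation:
Start: bits=000000000000
Op 1: insert owl -> sets bits 2 5 -> bits=001001000000
Op 2: insert pig -> sets bits 3 6 11 -> bits=001101100001
Op 3: query elk -> checks bit2=1, bit4=0, bit6=1 (has a 0) -> no
Op 4: query owl -> checks bit2=1, bit5=1 (all 1) -> maybe
Op 5: query koi -> checks bit2=1, bit8=0, bit10=0 (has a 0) -> no
Op 6: query eel -> checks bit7=0, bit8=0, bit11=1 (has a 0) -> no
Op 7: insert koi -> sets bits 2 8 10 -> bits=001101101011
Op 8: query koi -> checks bit2=1, bit8=1, bit10=1 (all 1) -> maybe
Op 9: query eel -> checks bit7=0, bit8=1, bit11=1 (has a 0) -> no
Op 10: query koi -> checks bit2=1, bit8=1, bit10=1 (all 1) -> maybe
Op 11: query owl -> checks bit2=1, bit5=1 (all 1) -> maybe
Op 12: query pig -> checks bit3=1, bit6=1, bit11=1 (all 1) -> maybe
Query results in order: no maybe no no maybe no maybe maybe maybe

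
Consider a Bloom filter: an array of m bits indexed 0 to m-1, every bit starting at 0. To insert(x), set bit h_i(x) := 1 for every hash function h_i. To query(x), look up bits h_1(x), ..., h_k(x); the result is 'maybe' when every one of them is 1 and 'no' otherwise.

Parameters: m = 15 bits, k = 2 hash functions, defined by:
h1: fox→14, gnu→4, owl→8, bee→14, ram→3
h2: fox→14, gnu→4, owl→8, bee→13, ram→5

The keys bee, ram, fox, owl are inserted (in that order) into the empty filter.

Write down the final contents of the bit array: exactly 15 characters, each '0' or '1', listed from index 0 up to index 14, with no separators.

Answer: 000101001000011

Derivation:
Start: bits=000000000000000
After insert 'bee': sets bits 13 14 -> bits=000000000000011
After insert 'ram': sets bits 3 5 -> bits=000101000000011
After insert 'fox': sets bits 14 -> bits=000101000000011
After insert 'owl': sets bits 8 -> bits=000101001000011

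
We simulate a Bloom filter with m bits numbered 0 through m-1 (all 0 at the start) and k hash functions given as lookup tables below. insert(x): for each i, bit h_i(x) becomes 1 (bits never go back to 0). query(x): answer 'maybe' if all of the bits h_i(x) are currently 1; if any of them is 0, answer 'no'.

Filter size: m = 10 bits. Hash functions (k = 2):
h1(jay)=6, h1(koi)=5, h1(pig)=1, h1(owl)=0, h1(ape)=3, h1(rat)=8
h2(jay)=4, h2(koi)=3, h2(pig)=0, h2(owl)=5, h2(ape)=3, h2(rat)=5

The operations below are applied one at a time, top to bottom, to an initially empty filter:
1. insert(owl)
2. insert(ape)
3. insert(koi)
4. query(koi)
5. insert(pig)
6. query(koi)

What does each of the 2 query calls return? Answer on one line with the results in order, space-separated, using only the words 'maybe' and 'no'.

Start: bits=0000000000
Op 1: insert owl -> sets bits 0 5 -> bits=1000010000
Op 2: insert ape -> sets bits 3 -> bits=1001010000
Op 3: insert koi -> sets bits 3 5 -> bits=1001010000
Op 4: query koi -> checks bit3=1, bit5=1 (all 1) -> maybe
Op 5: insert pig -> sets bits 0 1 -> bits=1101010000
Op 6: query koi -> checks bit3=1, bit5=1 (all 1) -> maybe
Query results in order: maybe maybe

Answer: maybe maybe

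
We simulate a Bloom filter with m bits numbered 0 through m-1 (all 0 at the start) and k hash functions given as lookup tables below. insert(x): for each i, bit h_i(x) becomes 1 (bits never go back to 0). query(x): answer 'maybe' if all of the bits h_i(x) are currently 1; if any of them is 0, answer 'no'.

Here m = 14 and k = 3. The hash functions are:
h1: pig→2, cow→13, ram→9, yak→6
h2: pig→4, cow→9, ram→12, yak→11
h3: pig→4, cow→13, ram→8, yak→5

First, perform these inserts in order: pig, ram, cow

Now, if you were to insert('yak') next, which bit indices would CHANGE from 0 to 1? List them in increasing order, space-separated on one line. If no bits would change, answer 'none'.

Start: bits=00000000000000
After insert 'pig': sets bits 2 4 -> bits=00101000000000
After insert 'ram': sets bits 8 9 12 -> bits=00101000110010
After insert 'cow': sets bits 9 13 -> bits=00101000110011
insert 'yak' would touch bits 5 6 11; currently bit5=0, bit6=0, bit11=0
Bits that are 0 among those (would change 0->1): 5 6 11

Answer: 5 6 11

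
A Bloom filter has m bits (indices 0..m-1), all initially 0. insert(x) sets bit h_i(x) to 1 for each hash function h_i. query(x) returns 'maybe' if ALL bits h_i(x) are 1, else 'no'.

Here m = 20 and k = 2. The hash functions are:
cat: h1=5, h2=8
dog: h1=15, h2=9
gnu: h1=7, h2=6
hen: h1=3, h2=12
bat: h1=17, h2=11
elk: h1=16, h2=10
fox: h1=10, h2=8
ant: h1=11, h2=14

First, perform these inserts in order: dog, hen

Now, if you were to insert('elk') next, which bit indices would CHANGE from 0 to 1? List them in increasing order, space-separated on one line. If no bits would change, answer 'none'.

Answer: 10 16

Derivation:
Start: bits=00000000000000000000
After insert 'dog': sets bits 9 15 -> bits=00000000010000010000
After insert 'hen': sets bits 3 12 -> bits=00010000010010010000
insert 'elk' would touch bits 10 16; currently bit10=0, bit16=0
Bits that are 0 among those (would change 0->1): 10 16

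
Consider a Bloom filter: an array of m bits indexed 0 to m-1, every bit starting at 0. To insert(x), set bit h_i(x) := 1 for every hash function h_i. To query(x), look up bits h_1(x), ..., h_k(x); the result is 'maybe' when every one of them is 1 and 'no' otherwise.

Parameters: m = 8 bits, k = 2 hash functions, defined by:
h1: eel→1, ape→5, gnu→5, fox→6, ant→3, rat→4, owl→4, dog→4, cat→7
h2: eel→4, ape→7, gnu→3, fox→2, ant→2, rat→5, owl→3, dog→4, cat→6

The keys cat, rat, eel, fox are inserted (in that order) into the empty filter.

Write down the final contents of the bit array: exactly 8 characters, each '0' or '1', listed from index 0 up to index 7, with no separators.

Answer: 01101111

Derivation:
Start: bits=00000000
After insert 'cat': sets bits 6 7 -> bits=00000011
After insert 'rat': sets bits 4 5 -> bits=00001111
After insert 'eel': sets bits 1 4 -> bits=01001111
After insert 'fox': sets bits 2 6 -> bits=01101111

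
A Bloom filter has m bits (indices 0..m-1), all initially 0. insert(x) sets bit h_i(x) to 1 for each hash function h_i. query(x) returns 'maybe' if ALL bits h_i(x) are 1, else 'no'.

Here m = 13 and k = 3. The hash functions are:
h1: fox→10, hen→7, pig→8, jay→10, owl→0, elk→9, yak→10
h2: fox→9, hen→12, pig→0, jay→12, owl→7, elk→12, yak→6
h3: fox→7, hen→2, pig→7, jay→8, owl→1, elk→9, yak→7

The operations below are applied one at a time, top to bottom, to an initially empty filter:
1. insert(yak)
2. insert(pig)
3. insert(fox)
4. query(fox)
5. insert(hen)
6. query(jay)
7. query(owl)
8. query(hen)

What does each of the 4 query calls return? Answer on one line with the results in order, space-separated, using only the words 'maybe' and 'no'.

Answer: maybe maybe no maybe

Derivation:
Start: bits=0000000000000
Op 1: insert yak -> sets bits 6 7 10 -> bits=0000001100100
Op 2: insert pig -> sets bits 0 7 8 -> bits=1000001110100
Op 3: insert fox -> sets bits 7 9 10 -> bits=1000001111100
Op 4: query fox -> checks bit7=1, bit9=1, bit10=1 (all 1) -> maybe
Op 5: insert hen -> sets bits 2 7 12 -> bits=1010001111101
Op 6: query jay -> checks bit8=1, bit10=1, bit12=1 (all 1) -> maybe
Op 7: query owl -> checks bit0=1, bit1=0, bit7=1 (has a 0) -> no
Op 8: query hen -> checks bit2=1, bit7=1, bit12=1 (all 1) -> maybe
Query results in order: maybe maybe no maybe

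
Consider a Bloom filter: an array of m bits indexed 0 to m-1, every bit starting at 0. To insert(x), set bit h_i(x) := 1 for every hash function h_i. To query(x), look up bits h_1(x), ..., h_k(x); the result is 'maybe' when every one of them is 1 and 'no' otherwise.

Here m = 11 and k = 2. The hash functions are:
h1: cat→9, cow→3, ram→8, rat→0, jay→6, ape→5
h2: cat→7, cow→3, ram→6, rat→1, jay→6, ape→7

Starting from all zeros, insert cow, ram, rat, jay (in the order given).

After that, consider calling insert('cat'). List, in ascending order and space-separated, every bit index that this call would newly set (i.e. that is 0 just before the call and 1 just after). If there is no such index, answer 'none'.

Start: bits=00000000000
After insert 'cow': sets bits 3 -> bits=00010000000
After insert 'ram': sets bits 6 8 -> bits=00010010100
After insert 'rat': sets bits 0 1 -> bits=11010010100
After insert 'jay': sets bits 6 -> bits=11010010100
insert 'cat' would touch bits 7 9; currently bit7=0, bit9=0
Bits that are 0 among those (would change 0->1): 7 9

Answer: 7 9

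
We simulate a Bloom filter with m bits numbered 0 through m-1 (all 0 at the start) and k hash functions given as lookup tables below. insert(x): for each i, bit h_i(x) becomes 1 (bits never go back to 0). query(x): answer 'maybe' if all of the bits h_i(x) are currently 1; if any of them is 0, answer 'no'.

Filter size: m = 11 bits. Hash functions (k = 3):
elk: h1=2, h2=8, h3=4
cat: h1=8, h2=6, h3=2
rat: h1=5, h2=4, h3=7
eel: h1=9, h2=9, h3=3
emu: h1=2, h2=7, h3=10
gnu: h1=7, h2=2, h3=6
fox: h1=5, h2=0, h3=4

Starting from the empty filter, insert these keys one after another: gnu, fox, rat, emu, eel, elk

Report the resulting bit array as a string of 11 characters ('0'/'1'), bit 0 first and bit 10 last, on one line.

Start: bits=00000000000
After insert 'gnu': sets bits 2 6 7 -> bits=00100011000
After insert 'fox': sets bits 0 4 5 -> bits=10101111000
After insert 'rat': sets bits 4 5 7 -> bits=10101111000
After insert 'emu': sets bits 2 7 10 -> bits=10101111001
After insert 'eel': sets bits 3 9 -> bits=10111111011
After insert 'elk': sets bits 2 4 8 -> bits=10111111111

Answer: 10111111111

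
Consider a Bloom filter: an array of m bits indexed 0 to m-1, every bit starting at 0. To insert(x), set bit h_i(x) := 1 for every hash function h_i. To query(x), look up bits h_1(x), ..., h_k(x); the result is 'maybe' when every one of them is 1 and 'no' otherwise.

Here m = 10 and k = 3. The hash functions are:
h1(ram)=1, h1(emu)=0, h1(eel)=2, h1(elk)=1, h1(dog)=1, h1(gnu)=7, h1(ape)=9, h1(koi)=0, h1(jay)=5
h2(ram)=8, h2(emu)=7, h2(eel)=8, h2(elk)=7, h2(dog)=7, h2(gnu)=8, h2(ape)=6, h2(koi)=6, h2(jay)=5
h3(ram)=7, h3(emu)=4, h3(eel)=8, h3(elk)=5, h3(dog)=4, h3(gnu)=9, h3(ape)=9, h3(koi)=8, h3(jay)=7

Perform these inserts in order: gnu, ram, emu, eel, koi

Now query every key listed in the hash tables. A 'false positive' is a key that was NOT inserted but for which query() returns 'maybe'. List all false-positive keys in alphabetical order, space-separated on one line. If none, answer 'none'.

Start: bits=0000000000
After insert 'gnu': sets bits 7 8 9 -> bits=0000000111
After insert 'ram': sets bits 1 7 8 -> bits=0100000111
After insert 'emu': sets bits 0 4 7 -> bits=1100100111
After insert 'eel': sets bits 2 8 -> bits=1110100111
After insert 'koi': sets bits 0 6 8 -> bits=1110101111
Not inserted: ape dog elk jay — query each against bits=1110101111:
query ape: checks bit6=1, bit9=1 (all 1) -> maybe => FALSE POSITIVE
query dog: checks bit1=1, bit4=1, bit7=1 (all 1) -> maybe => FALSE POSITIVE
query elk: checks bit1=1, bit5=0, bit7=1 (has a 0) -> no => not a false positive
query jay: checks bit5=0, bit7=1 (has a 0) -> no => not a false positive
False positives (alphabetical): ape dog

Answer: ape dog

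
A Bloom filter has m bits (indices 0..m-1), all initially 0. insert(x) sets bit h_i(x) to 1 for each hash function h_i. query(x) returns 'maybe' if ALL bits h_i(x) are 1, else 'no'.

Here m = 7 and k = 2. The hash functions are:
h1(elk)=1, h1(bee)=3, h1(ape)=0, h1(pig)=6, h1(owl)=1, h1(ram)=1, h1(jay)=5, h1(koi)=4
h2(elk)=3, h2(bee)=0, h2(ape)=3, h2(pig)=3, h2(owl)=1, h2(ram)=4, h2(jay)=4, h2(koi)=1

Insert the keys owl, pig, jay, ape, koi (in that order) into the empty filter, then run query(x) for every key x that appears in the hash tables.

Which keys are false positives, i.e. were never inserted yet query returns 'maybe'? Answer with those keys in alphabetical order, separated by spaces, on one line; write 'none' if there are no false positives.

Start: bits=0000000
After insert 'owl': sets bits 1 -> bits=0100000
After insert 'pig': sets bits 3 6 -> bits=0101001
After insert 'jay': sets bits 4 5 -> bits=0101111
After insert 'ape': sets bits 0 3 -> bits=1101111
After insert 'koi': sets bits 1 4 -> bits=1101111
Not inserted: bee elk ram — query each against bits=1101111:
query bee: checks bit0=1, bit3=1 (all 1) -> maybe => FALSE POSITIVE
query elk: checks bit1=1, bit3=1 (all 1) -> maybe => FALSE POSITIVE
query ram: checks bit1=1, bit4=1 (all 1) -> maybe => FALSE POSITIVE
False positives (alphabetical): bee elk ram

Answer: bee elk ram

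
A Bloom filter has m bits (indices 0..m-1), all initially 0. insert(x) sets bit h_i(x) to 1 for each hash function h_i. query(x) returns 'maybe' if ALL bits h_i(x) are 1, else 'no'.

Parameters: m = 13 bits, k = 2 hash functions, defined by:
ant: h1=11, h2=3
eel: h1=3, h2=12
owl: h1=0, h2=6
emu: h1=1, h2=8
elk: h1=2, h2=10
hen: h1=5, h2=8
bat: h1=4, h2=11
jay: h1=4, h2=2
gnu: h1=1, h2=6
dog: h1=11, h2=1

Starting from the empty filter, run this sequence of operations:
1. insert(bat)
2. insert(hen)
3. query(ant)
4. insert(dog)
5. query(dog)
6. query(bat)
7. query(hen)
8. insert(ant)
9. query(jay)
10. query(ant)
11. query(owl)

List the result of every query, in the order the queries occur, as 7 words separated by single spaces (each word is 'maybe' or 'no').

Answer: no maybe maybe maybe no maybe no

Derivation:
Start: bits=0000000000000
Op 1: insert bat -> sets bits 4 11 -> bits=0000100000010
Op 2: insert hen -> sets bits 5 8 -> bits=0000110010010
Op 3: query ant -> checks bit3=0, bit11=1 (has a 0) -> no
Op 4: insert dog -> sets bits 1 11 -> bits=0100110010010
Op 5: query dog -> checks bit1=1, bit11=1 (all 1) -> maybe
Op 6: query bat -> checks bit4=1, bit11=1 (all 1) -> maybe
Op 7: query hen -> checks bit5=1, bit8=1 (all 1) -> maybe
Op 8: insert ant -> sets bits 3 11 -> bits=0101110010010
Op 9: query jay -> checks bit2=0, bit4=1 (has a 0) -> no
Op 10: query ant -> checks bit3=1, bit11=1 (all 1) -> maybe
Op 11: query owl -> checks bit0=0, bit6=0 (has a 0) -> no
Query results in order: no maybe maybe maybe no maybe no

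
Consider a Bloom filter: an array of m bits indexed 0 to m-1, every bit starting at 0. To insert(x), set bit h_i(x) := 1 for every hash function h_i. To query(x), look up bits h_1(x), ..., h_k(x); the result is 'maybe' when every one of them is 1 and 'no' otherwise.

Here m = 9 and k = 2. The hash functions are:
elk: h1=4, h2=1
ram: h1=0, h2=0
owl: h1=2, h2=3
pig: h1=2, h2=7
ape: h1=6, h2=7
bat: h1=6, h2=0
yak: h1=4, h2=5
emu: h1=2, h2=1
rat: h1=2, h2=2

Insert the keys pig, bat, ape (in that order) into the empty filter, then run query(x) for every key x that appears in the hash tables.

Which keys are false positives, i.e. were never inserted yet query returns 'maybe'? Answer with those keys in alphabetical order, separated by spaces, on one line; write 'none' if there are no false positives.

Answer: ram rat

Derivation:
Start: bits=000000000
After insert 'pig': sets bits 2 7 -> bits=001000010
After insert 'bat': sets bits 0 6 -> bits=101000110
After insert 'ape': sets bits 6 7 -> bits=101000110
Not inserted: elk emu owl ram rat yak — query each against bits=101000110:
query elk: checks bit1=0, bit4=0 (has a 0) -> no => not a false positive
query emu: checks bit1=0, bit2=1 (has a 0) -> no => not a false positive
query owl: checks bit2=1, bit3=0 (has a 0) -> no => not a false positive
query ram: checks bit0=1 (all 1) -> maybe => FALSE POSITIVE
query rat: checks bit2=1 (all 1) -> maybe => FALSE POSITIVE
query yak: checks bit4=0, bit5=0 (has a 0) -> no => not a false positive
False positives (alphabetical): ram rat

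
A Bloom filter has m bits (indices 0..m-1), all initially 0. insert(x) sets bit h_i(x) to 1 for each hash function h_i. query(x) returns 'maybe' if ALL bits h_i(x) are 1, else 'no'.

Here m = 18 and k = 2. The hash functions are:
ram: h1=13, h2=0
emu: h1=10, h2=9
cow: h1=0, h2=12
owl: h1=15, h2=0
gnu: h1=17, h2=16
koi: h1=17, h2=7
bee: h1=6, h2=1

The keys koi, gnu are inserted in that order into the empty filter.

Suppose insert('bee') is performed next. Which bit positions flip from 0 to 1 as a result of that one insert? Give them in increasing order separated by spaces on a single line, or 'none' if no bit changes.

Start: bits=000000000000000000
After insert 'koi': sets bits 7 17 -> bits=000000010000000001
After insert 'gnu': sets bits 16 17 -> bits=000000010000000011
insert 'bee' would touch bits 1 6; currently bit1=0, bit6=0
Bits that are 0 among those (would change 0->1): 1 6

Answer: 1 6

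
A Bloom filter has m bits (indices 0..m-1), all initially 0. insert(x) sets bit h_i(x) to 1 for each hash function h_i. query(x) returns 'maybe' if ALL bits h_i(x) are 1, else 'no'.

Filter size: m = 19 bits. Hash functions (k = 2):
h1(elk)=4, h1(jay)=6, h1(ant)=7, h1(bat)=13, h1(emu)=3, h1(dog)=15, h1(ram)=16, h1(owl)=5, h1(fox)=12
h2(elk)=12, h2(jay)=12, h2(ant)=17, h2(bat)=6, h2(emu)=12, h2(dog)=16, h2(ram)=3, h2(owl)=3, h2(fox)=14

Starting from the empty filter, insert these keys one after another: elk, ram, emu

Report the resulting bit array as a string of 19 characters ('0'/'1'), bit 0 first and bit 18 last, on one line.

Start: bits=0000000000000000000
After insert 'elk': sets bits 4 12 -> bits=0000100000001000000
After insert 'ram': sets bits 3 16 -> bits=0001100000001000100
After insert 'emu': sets bits 3 12 -> bits=0001100000001000100

Answer: 0001100000001000100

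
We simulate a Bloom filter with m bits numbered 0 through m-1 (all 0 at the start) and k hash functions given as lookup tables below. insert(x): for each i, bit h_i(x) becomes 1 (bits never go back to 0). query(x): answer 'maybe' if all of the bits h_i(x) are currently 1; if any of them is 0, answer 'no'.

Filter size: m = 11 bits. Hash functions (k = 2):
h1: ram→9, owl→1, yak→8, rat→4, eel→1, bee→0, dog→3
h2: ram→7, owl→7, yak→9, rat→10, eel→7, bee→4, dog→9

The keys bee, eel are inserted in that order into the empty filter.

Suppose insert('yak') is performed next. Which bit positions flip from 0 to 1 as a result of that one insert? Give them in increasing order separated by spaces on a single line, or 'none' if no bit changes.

Start: bits=00000000000
After insert 'bee': sets bits 0 4 -> bits=10001000000
After insert 'eel': sets bits 1 7 -> bits=11001001000
insert 'yak' would touch bits 8 9; currently bit8=0, bit9=0
Bits that are 0 among those (would change 0->1): 8 9

Answer: 8 9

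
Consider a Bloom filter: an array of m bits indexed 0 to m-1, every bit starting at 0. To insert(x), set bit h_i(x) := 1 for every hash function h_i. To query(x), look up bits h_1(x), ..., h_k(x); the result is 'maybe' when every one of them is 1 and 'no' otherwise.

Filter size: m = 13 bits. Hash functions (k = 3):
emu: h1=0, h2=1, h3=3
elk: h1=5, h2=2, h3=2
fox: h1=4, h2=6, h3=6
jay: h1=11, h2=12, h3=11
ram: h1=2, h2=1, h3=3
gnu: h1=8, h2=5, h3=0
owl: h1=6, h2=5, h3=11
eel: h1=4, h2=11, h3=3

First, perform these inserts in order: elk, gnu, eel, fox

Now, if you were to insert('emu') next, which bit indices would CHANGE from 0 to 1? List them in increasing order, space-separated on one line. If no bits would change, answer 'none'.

Answer: 1

Derivation:
Start: bits=0000000000000
After insert 'elk': sets bits 2 5 -> bits=0010010000000
After insert 'gnu': sets bits 0 5 8 -> bits=1010010010000
After insert 'eel': sets bits 3 4 11 -> bits=1011110010010
After insert 'fox': sets bits 4 6 -> bits=1011111010010
insert 'emu' would touch bits 0 1 3; currently bit0=1, bit1=0, bit3=1
Bits that are 0 among those (would change 0->1): 1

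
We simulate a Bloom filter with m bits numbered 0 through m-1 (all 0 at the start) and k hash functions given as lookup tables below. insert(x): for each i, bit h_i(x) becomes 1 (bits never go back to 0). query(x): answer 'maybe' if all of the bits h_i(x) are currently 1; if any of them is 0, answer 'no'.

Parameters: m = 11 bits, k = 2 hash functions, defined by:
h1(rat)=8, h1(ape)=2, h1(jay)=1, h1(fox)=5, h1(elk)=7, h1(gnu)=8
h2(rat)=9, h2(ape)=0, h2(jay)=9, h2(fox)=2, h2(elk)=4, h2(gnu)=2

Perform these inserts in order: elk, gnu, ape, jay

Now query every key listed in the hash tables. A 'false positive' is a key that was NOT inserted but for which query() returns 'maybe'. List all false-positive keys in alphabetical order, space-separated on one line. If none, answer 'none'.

Answer: rat

Derivation:
Start: bits=00000000000
After insert 'elk': sets bits 4 7 -> bits=00001001000
After insert 'gnu': sets bits 2 8 -> bits=00101001100
After insert 'ape': sets bits 0 2 -> bits=10101001100
After insert 'jay': sets bits 1 9 -> bits=11101001110
Not inserted: fox rat — query each against bits=11101001110:
query fox: checks bit2=1, bit5=0 (has a 0) -> no => not a false positive
query rat: checks bit8=1, bit9=1 (all 1) -> maybe => FALSE POSITIVE
False positives (alphabetical): rat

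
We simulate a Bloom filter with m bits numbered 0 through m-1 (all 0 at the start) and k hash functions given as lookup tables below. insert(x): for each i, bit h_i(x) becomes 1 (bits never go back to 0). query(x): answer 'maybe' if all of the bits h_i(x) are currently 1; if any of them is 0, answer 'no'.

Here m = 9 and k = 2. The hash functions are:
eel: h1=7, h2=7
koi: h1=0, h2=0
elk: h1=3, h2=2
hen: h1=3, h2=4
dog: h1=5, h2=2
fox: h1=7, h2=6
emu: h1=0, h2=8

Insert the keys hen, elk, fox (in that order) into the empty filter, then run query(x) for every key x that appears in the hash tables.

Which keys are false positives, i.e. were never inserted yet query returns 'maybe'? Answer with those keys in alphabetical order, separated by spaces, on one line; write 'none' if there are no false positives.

Start: bits=000000000
After insert 'hen': sets bits 3 4 -> bits=000110000
After insert 'elk': sets bits 2 3 -> bits=001110000
After insert 'fox': sets bits 6 7 -> bits=001110110
Not inserted: dog eel emu koi — query each against bits=001110110:
query dog: checks bit2=1, bit5=0 (has a 0) -> no => not a false positive
query eel: checks bit7=1 (all 1) -> maybe => FALSE POSITIVE
query emu: checks bit0=0, bit8=0 (has a 0) -> no => not a false positive
query koi: checks bit0=0 (has a 0) -> no => not a false positive
False positives (alphabetical): eel

Answer: eel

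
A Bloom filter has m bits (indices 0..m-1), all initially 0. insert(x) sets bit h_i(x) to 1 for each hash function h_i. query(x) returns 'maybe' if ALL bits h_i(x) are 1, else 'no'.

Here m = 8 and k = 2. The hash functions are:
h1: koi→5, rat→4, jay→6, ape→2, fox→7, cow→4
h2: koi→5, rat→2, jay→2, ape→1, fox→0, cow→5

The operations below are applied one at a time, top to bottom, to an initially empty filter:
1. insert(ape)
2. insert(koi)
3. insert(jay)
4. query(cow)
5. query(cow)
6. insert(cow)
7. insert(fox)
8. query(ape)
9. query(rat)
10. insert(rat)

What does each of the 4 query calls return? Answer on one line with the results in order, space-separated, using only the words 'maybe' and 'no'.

Start: bits=00000000
Op 1: insert ape -> sets bits 1 2 -> bits=01100000
Op 2: insert koi -> sets bits 5 -> bits=01100100
Op 3: insert jay -> sets bits 2 6 -> bits=01100110
Op 4: query cow -> checks bit4=0, bit5=1 (has a 0) -> no
Op 5: query cow -> checks bit4=0, bit5=1 (has a 0) -> no
Op 6: insert cow -> sets bits 4 5 -> bits=01101110
Op 7: insert fox -> sets bits 0 7 -> bits=11101111
Op 8: query ape -> checks bit1=1, bit2=1 (all 1) -> maybe
Op 9: query rat -> checks bit2=1, bit4=1 (all 1) -> maybe
Op 10: insert rat -> sets bits 2 4 -> bits=11101111
Query results in order: no no maybe maybe

Answer: no no maybe maybe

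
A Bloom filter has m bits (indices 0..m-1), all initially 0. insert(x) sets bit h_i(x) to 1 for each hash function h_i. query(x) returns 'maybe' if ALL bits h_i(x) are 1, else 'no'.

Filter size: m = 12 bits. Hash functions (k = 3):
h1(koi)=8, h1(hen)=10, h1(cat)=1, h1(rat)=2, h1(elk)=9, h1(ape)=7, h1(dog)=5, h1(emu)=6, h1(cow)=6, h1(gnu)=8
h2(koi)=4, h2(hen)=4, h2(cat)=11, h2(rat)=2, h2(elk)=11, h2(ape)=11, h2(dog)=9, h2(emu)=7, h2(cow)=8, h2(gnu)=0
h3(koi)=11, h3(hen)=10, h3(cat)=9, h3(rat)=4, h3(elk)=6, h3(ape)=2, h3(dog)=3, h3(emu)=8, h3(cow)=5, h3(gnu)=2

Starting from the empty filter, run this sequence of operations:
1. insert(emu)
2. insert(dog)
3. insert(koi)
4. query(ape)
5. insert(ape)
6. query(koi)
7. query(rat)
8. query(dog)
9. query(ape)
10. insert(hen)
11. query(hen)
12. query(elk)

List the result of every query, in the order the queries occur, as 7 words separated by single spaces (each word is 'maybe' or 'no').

Answer: no maybe maybe maybe maybe maybe maybe

Derivation:
Start: bits=000000000000
Op 1: insert emu -> sets bits 6 7 8 -> bits=000000111000
Op 2: insert dog -> sets bits 3 5 9 -> bits=000101111100
Op 3: insert koi -> sets bits 4 8 11 -> bits=000111111101
Op 4: query ape -> checks bit2=0, bit7=1, bit11=1 (has a 0) -> no
Op 5: insert ape -> sets bits 2 7 11 -> bits=001111111101
Op 6: query koi -> checks bit4=1, bit8=1, bit11=1 (all 1) -> maybe
Op 7: query rat -> checks bit2=1, bit4=1 (all 1) -> maybe
Op 8: query dog -> checks bit3=1, bit5=1, bit9=1 (all 1) -> maybe
Op 9: query ape -> checks bit2=1, bit7=1, bit11=1 (all 1) -> maybe
Op 10: insert hen -> sets bits 4 10 -> bits=001111111111
Op 11: query hen -> checks bit4=1, bit10=1 (all 1) -> maybe
Op 12: query elk -> checks bit6=1, bit9=1, bit11=1 (all 1) -> maybe
Query results in order: no maybe maybe maybe maybe maybe maybe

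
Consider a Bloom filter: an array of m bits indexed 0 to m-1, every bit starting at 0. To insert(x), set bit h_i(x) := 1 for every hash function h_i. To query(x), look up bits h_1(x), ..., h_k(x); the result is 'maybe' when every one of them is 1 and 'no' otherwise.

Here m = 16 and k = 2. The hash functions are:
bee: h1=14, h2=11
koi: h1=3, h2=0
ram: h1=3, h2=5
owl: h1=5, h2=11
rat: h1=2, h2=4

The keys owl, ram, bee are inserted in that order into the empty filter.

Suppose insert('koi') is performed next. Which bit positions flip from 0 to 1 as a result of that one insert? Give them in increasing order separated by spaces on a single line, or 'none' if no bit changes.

Answer: 0

Derivation:
Start: bits=0000000000000000
After insert 'owl': sets bits 5 11 -> bits=0000010000010000
After insert 'ram': sets bits 3 5 -> bits=0001010000010000
After insert 'bee': sets bits 11 14 -> bits=0001010000010010
insert 'koi' would touch bits 0 3; currently bit0=0, bit3=1
Bits that are 0 among those (would change 0->1): 0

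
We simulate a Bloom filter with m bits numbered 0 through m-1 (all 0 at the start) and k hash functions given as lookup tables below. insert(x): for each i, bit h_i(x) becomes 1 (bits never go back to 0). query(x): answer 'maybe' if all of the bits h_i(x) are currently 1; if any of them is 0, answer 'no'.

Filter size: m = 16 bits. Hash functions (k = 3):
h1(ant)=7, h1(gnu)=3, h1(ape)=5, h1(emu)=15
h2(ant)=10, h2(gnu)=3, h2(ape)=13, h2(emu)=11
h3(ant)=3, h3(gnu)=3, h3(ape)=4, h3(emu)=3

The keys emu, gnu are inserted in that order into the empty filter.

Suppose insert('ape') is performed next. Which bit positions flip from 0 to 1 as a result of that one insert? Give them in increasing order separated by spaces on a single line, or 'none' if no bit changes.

Answer: 4 5 13

Derivation:
Start: bits=0000000000000000
After insert 'emu': sets bits 3 11 15 -> bits=0001000000010001
After insert 'gnu': sets bits 3 -> bits=0001000000010001
insert 'ape' would touch bits 4 5 13; currently bit4=0, bit5=0, bit13=0
Bits that are 0 among those (would change 0->1): 4 5 13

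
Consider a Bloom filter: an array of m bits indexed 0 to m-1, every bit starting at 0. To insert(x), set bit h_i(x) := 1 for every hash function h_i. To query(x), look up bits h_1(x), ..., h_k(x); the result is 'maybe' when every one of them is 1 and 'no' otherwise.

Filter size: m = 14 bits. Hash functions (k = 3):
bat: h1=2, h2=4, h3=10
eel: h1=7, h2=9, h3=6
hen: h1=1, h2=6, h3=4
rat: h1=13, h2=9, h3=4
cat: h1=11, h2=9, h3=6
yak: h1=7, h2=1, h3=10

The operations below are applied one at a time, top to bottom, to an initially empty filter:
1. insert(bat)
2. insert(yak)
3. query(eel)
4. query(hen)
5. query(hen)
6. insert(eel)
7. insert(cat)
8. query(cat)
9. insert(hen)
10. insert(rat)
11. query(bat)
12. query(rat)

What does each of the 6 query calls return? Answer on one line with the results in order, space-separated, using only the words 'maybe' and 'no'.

Answer: no no no maybe maybe maybe

Derivation:
Start: bits=00000000000000
Op 1: insert bat -> sets bits 2 4 10 -> bits=00101000001000
Op 2: insert yak -> sets bits 1 7 10 -> bits=01101001001000
Op 3: query eel -> checks bit6=0, bit7=1, bit9=0 (has a 0) -> no
Op 4: query hen -> checks bit1=1, bit4=1, bit6=0 (has a 0) -> no
Op 5: query hen -> checks bit1=1, bit4=1, bit6=0 (has a 0) -> no
Op 6: insert eel -> sets bits 6 7 9 -> bits=01101011011000
Op 7: insert cat -> sets bits 6 9 11 -> bits=01101011011100
Op 8: query cat -> checks bit6=1, bit9=1, bit11=1 (all 1) -> maybe
Op 9: insert hen -> sets bits 1 4 6 -> bits=01101011011100
Op 10: insert rat -> sets bits 4 9 13 -> bits=01101011011101
Op 11: query bat -> checks bit2=1, bit4=1, bit10=1 (all 1) -> maybe
Op 12: query rat -> checks bit4=1, bit9=1, bit13=1 (all 1) -> maybe
Query results in order: no no no maybe maybe maybe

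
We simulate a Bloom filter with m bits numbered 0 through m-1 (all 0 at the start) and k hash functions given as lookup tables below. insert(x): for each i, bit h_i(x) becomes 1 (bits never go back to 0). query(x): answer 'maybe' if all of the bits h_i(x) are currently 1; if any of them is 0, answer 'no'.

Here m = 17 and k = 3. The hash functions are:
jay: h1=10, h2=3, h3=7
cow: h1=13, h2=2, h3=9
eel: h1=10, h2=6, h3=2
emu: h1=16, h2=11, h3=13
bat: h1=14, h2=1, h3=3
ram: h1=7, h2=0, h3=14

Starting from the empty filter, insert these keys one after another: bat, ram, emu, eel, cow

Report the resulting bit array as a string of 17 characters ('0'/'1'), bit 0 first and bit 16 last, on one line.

Start: bits=00000000000000000
After insert 'bat': sets bits 1 3 14 -> bits=01010000000000100
After insert 'ram': sets bits 0 7 14 -> bits=11010001000000100
After insert 'emu': sets bits 11 13 16 -> bits=11010001000101101
After insert 'eel': sets bits 2 6 10 -> bits=11110011001101101
After insert 'cow': sets bits 2 9 13 -> bits=11110011011101101

Answer: 11110011011101101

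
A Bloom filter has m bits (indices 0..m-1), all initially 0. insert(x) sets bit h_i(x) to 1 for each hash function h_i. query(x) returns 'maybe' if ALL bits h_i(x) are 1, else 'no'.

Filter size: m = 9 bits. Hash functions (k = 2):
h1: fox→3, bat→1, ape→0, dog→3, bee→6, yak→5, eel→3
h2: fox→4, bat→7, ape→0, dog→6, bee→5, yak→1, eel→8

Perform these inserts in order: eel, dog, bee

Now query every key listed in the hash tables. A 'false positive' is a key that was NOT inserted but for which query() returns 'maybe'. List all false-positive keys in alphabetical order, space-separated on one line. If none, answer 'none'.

Start: bits=000000000
After insert 'eel': sets bits 3 8 -> bits=000100001
After insert 'dog': sets bits 3 6 -> bits=000100101
After insert 'bee': sets bits 5 6 -> bits=000101101
Not inserted: ape bat fox yak — query each against bits=000101101:
query ape: checks bit0=0 (has a 0) -> no => not a false positive
query bat: checks bit1=0, bit7=0 (has a 0) -> no => not a false positive
query fox: checks bit3=1, bit4=0 (has a 0) -> no => not a false positive
query yak: checks bit1=0, bit5=1 (has a 0) -> no => not a false positive
False positives (alphabetical): none

Answer: none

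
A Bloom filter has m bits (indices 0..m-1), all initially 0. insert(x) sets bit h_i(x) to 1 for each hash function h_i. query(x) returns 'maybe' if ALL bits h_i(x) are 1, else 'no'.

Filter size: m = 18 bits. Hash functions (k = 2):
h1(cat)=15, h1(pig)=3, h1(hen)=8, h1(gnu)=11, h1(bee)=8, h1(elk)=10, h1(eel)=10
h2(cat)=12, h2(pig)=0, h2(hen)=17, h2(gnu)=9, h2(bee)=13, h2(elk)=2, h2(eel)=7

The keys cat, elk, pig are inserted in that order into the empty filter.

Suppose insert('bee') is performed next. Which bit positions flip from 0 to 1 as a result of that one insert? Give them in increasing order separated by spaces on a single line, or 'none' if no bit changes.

Start: bits=000000000000000000
After insert 'cat': sets bits 12 15 -> bits=000000000000100100
After insert 'elk': sets bits 2 10 -> bits=001000000010100100
After insert 'pig': sets bits 0 3 -> bits=101100000010100100
insert 'bee' would touch bits 8 13; currently bit8=0, bit13=0
Bits that are 0 among those (would change 0->1): 8 13

Answer: 8 13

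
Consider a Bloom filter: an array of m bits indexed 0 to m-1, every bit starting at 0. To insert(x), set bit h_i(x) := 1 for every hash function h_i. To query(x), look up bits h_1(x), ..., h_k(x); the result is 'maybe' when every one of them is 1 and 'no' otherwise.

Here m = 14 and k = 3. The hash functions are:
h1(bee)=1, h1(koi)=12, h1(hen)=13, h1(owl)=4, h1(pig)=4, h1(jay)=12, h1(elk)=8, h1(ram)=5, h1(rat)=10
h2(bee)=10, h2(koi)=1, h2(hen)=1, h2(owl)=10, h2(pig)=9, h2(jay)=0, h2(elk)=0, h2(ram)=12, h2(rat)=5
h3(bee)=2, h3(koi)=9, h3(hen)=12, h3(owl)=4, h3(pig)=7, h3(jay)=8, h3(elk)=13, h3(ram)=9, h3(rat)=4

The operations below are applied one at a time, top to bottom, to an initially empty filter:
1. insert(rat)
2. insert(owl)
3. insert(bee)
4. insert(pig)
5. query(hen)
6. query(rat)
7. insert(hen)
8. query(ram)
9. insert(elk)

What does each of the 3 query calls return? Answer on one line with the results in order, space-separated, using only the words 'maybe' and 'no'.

Start: bits=00000000000000
Op 1: insert rat -> sets bits 4 5 10 -> bits=00001100001000
Op 2: insert owl -> sets bits 4 10 -> bits=00001100001000
Op 3: insert bee -> sets bits 1 2 10 -> bits=01101100001000
Op 4: insert pig -> sets bits 4 7 9 -> bits=01101101011000
Op 5: query hen -> checks bit1=1, bit12=0, bit13=0 (has a 0) -> no
Op 6: query rat -> checks bit4=1, bit5=1, bit10=1 (all 1) -> maybe
Op 7: insert hen -> sets bits 1 12 13 -> bits=01101101011011
Op 8: query ram -> checks bit5=1, bit9=1, bit12=1 (all 1) -> maybe
Op 9: insert elk -> sets bits 0 8 13 -> bits=11101101111011
Query results in order: no maybe maybe

Answer: no maybe maybe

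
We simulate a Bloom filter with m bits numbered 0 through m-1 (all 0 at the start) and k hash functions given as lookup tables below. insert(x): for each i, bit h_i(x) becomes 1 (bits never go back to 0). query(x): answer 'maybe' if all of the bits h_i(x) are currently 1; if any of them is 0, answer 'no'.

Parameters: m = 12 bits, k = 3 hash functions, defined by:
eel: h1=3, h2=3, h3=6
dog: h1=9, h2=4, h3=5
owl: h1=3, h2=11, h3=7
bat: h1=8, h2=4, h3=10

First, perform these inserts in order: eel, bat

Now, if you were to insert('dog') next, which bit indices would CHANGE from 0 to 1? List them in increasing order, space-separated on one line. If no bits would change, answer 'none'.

Answer: 5 9

Derivation:
Start: bits=000000000000
After insert 'eel': sets bits 3 6 -> bits=000100100000
After insert 'bat': sets bits 4 8 10 -> bits=000110101010
insert 'dog' would touch bits 4 5 9; currently bit4=1, bit5=0, bit9=0
Bits that are 0 among those (would change 0->1): 5 9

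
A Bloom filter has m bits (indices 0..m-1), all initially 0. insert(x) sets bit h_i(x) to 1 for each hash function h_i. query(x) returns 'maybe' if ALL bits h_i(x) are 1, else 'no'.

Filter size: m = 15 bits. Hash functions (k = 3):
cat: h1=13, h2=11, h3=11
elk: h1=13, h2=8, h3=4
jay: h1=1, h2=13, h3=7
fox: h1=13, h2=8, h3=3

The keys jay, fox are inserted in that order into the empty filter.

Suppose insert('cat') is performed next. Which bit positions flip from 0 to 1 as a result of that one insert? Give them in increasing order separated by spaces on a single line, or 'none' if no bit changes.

Answer: 11

Derivation:
Start: bits=000000000000000
After insert 'jay': sets bits 1 7 13 -> bits=010000010000010
After insert 'fox': sets bits 3 8 13 -> bits=010100011000010
insert 'cat' would touch bits 11 13; currently bit11=0, bit13=1
Bits that are 0 among those (would change 0->1): 11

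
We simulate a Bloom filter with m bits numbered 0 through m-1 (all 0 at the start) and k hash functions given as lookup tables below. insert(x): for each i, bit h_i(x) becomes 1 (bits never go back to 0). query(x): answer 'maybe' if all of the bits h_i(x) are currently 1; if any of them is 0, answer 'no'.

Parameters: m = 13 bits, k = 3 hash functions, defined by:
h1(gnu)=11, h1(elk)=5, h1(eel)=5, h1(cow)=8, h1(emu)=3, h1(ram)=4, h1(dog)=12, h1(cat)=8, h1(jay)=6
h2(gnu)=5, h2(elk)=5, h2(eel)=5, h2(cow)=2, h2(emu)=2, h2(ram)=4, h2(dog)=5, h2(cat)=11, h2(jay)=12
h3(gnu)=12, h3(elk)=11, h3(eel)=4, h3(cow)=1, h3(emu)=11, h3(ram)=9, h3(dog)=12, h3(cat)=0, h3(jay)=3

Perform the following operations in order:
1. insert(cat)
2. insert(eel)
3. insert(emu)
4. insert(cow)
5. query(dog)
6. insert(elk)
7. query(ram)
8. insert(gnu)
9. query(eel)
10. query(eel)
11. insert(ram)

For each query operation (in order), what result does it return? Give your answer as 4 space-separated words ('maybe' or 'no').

Start: bits=0000000000000
Op 1: insert cat -> sets bits 0 8 11 -> bits=1000000010010
Op 2: insert eel -> sets bits 4 5 -> bits=1000110010010
Op 3: insert emu -> sets bits 2 3 11 -> bits=1011110010010
Op 4: insert cow -> sets bits 1 2 8 -> bits=1111110010010
Op 5: query dog -> checks bit5=1, bit12=0 (has a 0) -> no
Op 6: insert elk -> sets bits 5 11 -> bits=1111110010010
Op 7: query ram -> checks bit4=1, bit9=0 (has a 0) -> no
Op 8: insert gnu -> sets bits 5 11 12 -> bits=1111110010011
Op 9: query eel -> checks bit4=1, bit5=1 (all 1) -> maybe
Op 10: query eel -> checks bit4=1, bit5=1 (all 1) -> maybe
Op 11: insert ram -> sets bits 4 9 -> bits=1111110011011
Query results in order: no no maybe maybe

Answer: no no maybe maybe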